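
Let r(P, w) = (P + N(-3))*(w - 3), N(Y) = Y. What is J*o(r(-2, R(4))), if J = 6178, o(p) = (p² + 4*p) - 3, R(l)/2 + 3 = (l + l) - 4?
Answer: 259476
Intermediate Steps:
R(l) = -14 + 4*l (R(l) = -6 + 2*((l + l) - 4) = -6 + 2*(2*l - 4) = -6 + 2*(-4 + 2*l) = -6 + (-8 + 4*l) = -14 + 4*l)
r(P, w) = (-3 + P)*(-3 + w) (r(P, w) = (P - 3)*(w - 3) = (-3 + P)*(-3 + w))
o(p) = -3 + p² + 4*p
J*o(r(-2, R(4))) = 6178*(-3 + (9 - 3*(-2) - 3*(-14 + 4*4) - 2*(-14 + 4*4))² + 4*(9 - 3*(-2) - 3*(-14 + 4*4) - 2*(-14 + 4*4))) = 6178*(-3 + (9 + 6 - 3*(-14 + 16) - 2*(-14 + 16))² + 4*(9 + 6 - 3*(-14 + 16) - 2*(-14 + 16))) = 6178*(-3 + (9 + 6 - 3*2 - 2*2)² + 4*(9 + 6 - 3*2 - 2*2)) = 6178*(-3 + (9 + 6 - 6 - 4)² + 4*(9 + 6 - 6 - 4)) = 6178*(-3 + 5² + 4*5) = 6178*(-3 + 25 + 20) = 6178*42 = 259476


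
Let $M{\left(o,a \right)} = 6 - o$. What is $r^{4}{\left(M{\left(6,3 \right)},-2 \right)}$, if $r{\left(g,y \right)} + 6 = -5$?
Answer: $14641$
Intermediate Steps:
$r{\left(g,y \right)} = -11$ ($r{\left(g,y \right)} = -6 - 5 = -11$)
$r^{4}{\left(M{\left(6,3 \right)},-2 \right)} = \left(-11\right)^{4} = 14641$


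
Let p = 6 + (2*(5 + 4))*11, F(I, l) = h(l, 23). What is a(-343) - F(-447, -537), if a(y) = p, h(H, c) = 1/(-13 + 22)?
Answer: 1835/9 ≈ 203.89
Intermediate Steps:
h(H, c) = ⅑ (h(H, c) = 1/9 = ⅑)
F(I, l) = ⅑
p = 204 (p = 6 + (2*9)*11 = 6 + 18*11 = 6 + 198 = 204)
a(y) = 204
a(-343) - F(-447, -537) = 204 - 1*⅑ = 204 - ⅑ = 1835/9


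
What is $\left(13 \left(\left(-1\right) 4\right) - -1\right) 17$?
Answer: $-867$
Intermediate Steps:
$\left(13 \left(\left(-1\right) 4\right) - -1\right) 17 = \left(13 \left(-4\right) + \left(-57 + 58\right)\right) 17 = \left(-52 + 1\right) 17 = \left(-51\right) 17 = -867$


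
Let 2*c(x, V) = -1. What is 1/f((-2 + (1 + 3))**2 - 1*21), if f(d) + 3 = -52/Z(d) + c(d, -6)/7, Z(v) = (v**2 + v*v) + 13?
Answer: -8274/26141 ≈ -0.31651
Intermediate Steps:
c(x, V) = -1/2 (c(x, V) = (1/2)*(-1) = -1/2)
Z(v) = 13 + 2*v**2 (Z(v) = (v**2 + v**2) + 13 = 2*v**2 + 13 = 13 + 2*v**2)
f(d) = -43/14 - 52/(13 + 2*d**2) (f(d) = -3 + (-52/(13 + 2*d**2) - 1/2/7) = -3 + (-52/(13 + 2*d**2) - 1/2*1/7) = -3 + (-52/(13 + 2*d**2) - 1/14) = -3 + (-1/14 - 52/(13 + 2*d**2)) = -43/14 - 52/(13 + 2*d**2))
1/f((-2 + (1 + 3))**2 - 1*21) = 1/((-1287 - 86*((-2 + (1 + 3))**2 - 1*21)**2)/(14*(13 + 2*((-2 + (1 + 3))**2 - 1*21)**2))) = 1/((-1287 - 86*((-2 + 4)**2 - 21)**2)/(14*(13 + 2*((-2 + 4)**2 - 21)**2))) = 1/((-1287 - 86*(2**2 - 21)**2)/(14*(13 + 2*(2**2 - 21)**2))) = 1/((-1287 - 86*(4 - 21)**2)/(14*(13 + 2*(4 - 21)**2))) = 1/((-1287 - 86*(-17)**2)/(14*(13 + 2*(-17)**2))) = 1/((-1287 - 86*289)/(14*(13 + 2*289))) = 1/((-1287 - 24854)/(14*(13 + 578))) = 1/((1/14)*(-26141)/591) = 1/((1/14)*(1/591)*(-26141)) = 1/(-26141/8274) = -8274/26141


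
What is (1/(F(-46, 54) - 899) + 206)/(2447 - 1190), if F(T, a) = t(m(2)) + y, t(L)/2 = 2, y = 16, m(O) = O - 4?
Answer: 181073/1104903 ≈ 0.16388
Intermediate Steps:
m(O) = -4 + O
t(L) = 4 (t(L) = 2*2 = 4)
F(T, a) = 20 (F(T, a) = 4 + 16 = 20)
(1/(F(-46, 54) - 899) + 206)/(2447 - 1190) = (1/(20 - 899) + 206)/(2447 - 1190) = (1/(-879) + 206)/1257 = (-1/879 + 206)*(1/1257) = (181073/879)*(1/1257) = 181073/1104903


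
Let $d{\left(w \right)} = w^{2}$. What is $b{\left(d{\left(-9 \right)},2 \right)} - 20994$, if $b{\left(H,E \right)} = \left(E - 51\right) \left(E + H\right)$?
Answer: $-25061$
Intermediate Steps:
$b{\left(H,E \right)} = \left(-51 + E\right) \left(E + H\right)$
$b{\left(d{\left(-9 \right)},2 \right)} - 20994 = \left(2^{2} - 102 - 51 \left(-9\right)^{2} + 2 \left(-9\right)^{2}\right) - 20994 = \left(4 - 102 - 4131 + 2 \cdot 81\right) - 20994 = \left(4 - 102 - 4131 + 162\right) - 20994 = -4067 - 20994 = -25061$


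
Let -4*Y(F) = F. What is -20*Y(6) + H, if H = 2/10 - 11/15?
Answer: 442/15 ≈ 29.467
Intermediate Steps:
Y(F) = -F/4
H = -8/15 (H = 2*(1/10) - 11*1/15 = 1/5 - 11/15 = -8/15 ≈ -0.53333)
-20*Y(6) + H = -(-5)*6 - 8/15 = -20*(-3/2) - 8/15 = 30 - 8/15 = 442/15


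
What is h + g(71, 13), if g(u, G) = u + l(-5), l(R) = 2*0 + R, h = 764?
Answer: 830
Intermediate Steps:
l(R) = R (l(R) = 0 + R = R)
g(u, G) = -5 + u (g(u, G) = u - 5 = -5 + u)
h + g(71, 13) = 764 + (-5 + 71) = 764 + 66 = 830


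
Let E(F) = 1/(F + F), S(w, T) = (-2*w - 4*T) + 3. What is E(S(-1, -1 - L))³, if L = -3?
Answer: -1/216 ≈ -0.0046296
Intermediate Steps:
S(w, T) = 3 - 4*T - 2*w (S(w, T) = (-4*T - 2*w) + 3 = 3 - 4*T - 2*w)
E(F) = 1/(2*F)
E(S(-1, -1 - L))³ = (1/(2*(3 - 4*(-1 - 1*(-3)) - 2*(-1))))³ = (1/(2*(3 - 4*(-1 + 3) + 2)))³ = (1/(2*(3 - 4*2 + 2)))³ = (1/(2*(3 - 8 + 2)))³ = ((½)/(-3))³ = ((½)*(-⅓))³ = (-⅙)³ = -1/216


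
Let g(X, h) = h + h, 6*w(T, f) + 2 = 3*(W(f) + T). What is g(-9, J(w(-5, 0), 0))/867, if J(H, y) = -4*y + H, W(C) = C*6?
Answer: -1/153 ≈ -0.0065359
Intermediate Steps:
W(C) = 6*C
w(T, f) = -1/3 + T/2 + 3*f (w(T, f) = -1/3 + (3*(6*f + T))/6 = -1/3 + (3*(T + 6*f))/6 = -1/3 + (3*T + 18*f)/6 = -1/3 + (T/2 + 3*f) = -1/3 + T/2 + 3*f)
J(H, y) = H - 4*y
g(X, h) = 2*h
g(-9, J(w(-5, 0), 0))/867 = (2*((-1/3 + (1/2)*(-5) + 3*0) - 4*0))/867 = (2*((-1/3 - 5/2 + 0) + 0))*(1/867) = (2*(-17/6 + 0))*(1/867) = (2*(-17/6))*(1/867) = -17/3*1/867 = -1/153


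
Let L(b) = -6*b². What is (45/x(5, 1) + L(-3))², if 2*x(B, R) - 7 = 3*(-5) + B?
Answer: 7056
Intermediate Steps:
x(B, R) = -4 + B/2 (x(B, R) = 7/2 + (3*(-5) + B)/2 = 7/2 + (-15 + B)/2 = 7/2 + (-15/2 + B/2) = -4 + B/2)
(45/x(5, 1) + L(-3))² = (45/(-4 + (½)*5) - 6*(-3)²)² = (45/(-4 + 5/2) - 6*9)² = (45/(-3/2) - 54)² = (45*(-⅔) - 54)² = (-30 - 54)² = (-84)² = 7056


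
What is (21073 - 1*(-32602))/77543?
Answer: 53675/77543 ≈ 0.69220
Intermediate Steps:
(21073 - 1*(-32602))/77543 = (21073 + 32602)*(1/77543) = 53675*(1/77543) = 53675/77543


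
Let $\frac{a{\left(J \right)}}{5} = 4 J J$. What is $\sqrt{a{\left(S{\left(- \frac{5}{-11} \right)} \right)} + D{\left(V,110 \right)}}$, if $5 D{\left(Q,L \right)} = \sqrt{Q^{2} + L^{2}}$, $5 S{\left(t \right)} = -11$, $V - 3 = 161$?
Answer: $\frac{\sqrt{2420 + 10 \sqrt{9749}}}{5} \approx 11.675$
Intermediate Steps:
$V = 164$ ($V = 3 + 161 = 164$)
$S{\left(t \right)} = - \frac{11}{5}$ ($S{\left(t \right)} = \frac{1}{5} \left(-11\right) = - \frac{11}{5}$)
$a{\left(J \right)} = 20 J^{2}$ ($a{\left(J \right)} = 5 \cdot 4 J J = 5 \cdot 4 J^{2} = 20 J^{2}$)
$D{\left(Q,L \right)} = \frac{\sqrt{L^{2} + Q^{2}}}{5}$ ($D{\left(Q,L \right)} = \frac{\sqrt{Q^{2} + L^{2}}}{5} = \frac{\sqrt{L^{2} + Q^{2}}}{5}$)
$\sqrt{a{\left(S{\left(- \frac{5}{-11} \right)} \right)} + D{\left(V,110 \right)}} = \sqrt{20 \left(- \frac{11}{5}\right)^{2} + \frac{\sqrt{110^{2} + 164^{2}}}{5}} = \sqrt{20 \cdot \frac{121}{25} + \frac{\sqrt{12100 + 26896}}{5}} = \sqrt{\frac{484}{5} + \frac{\sqrt{38996}}{5}} = \sqrt{\frac{484}{5} + \frac{2 \sqrt{9749}}{5}}$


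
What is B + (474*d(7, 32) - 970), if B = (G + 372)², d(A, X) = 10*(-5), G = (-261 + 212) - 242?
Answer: -18109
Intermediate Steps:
G = -291 (G = -49 - 242 = -291)
d(A, X) = -50
B = 6561 (B = (-291 + 372)² = 81² = 6561)
B + (474*d(7, 32) - 970) = 6561 + (474*(-50) - 970) = 6561 + (-23700 - 970) = 6561 - 24670 = -18109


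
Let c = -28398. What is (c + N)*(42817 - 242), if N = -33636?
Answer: -2641097550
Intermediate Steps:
(c + N)*(42817 - 242) = (-28398 - 33636)*(42817 - 242) = -62034*42575 = -2641097550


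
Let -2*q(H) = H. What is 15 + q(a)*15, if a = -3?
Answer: 75/2 ≈ 37.500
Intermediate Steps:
q(H) = -H/2
15 + q(a)*15 = 15 - ½*(-3)*15 = 15 + (3/2)*15 = 15 + 45/2 = 75/2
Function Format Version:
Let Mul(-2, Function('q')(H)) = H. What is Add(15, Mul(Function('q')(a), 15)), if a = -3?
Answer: Rational(75, 2) ≈ 37.500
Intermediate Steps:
Function('q')(H) = Mul(Rational(-1, 2), H)
Add(15, Mul(Function('q')(a), 15)) = Add(15, Mul(Mul(Rational(-1, 2), -3), 15)) = Add(15, Mul(Rational(3, 2), 15)) = Add(15, Rational(45, 2)) = Rational(75, 2)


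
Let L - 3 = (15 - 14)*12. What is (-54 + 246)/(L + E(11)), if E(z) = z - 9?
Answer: 192/17 ≈ 11.294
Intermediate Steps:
E(z) = -9 + z
L = 15 (L = 3 + (15 - 14)*12 = 3 + 1*12 = 3 + 12 = 15)
(-54 + 246)/(L + E(11)) = (-54 + 246)/(15 + (-9 + 11)) = 192/(15 + 2) = 192/17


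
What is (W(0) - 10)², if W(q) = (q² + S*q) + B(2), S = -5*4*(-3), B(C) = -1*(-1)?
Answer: 81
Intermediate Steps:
B(C) = 1
S = 60 (S = -20*(-3) = 60)
W(q) = 1 + q² + 60*q (W(q) = (q² + 60*q) + 1 = 1 + q² + 60*q)
(W(0) - 10)² = ((1 + 0² + 60*0) - 10)² = ((1 + 0 + 0) - 10)² = (1 - 10)² = (-9)² = 81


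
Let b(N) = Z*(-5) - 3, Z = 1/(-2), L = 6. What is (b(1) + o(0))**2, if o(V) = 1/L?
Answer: 1/9 ≈ 0.11111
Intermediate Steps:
Z = -1/2 ≈ -0.50000
b(N) = -1/2 (b(N) = -1/2*(-5) - 3 = 5/2 - 3 = -1/2)
o(V) = 1/6
(b(1) + o(0))**2 = (-1/2 + 1/6)**2 = (-1/3)**2 = 1/9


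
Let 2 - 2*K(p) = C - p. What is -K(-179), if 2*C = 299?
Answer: 653/4 ≈ 163.25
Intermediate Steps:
C = 299/2 (C = (1/2)*299 = 299/2 ≈ 149.50)
K(p) = -295/4 + p/2 (K(p) = 1 - (299/2 - p)/2 = 1 + (-299/4 + p/2) = -295/4 + p/2)
-K(-179) = -(-295/4 + (1/2)*(-179)) = -(-295/4 - 179/2) = -1*(-653/4) = 653/4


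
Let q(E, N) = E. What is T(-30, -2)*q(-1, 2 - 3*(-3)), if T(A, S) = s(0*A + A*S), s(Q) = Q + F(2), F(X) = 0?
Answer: -60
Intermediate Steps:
s(Q) = Q (s(Q) = Q + 0 = Q)
T(A, S) = A*S (T(A, S) = 0*A + A*S = 0 + A*S = A*S)
T(-30, -2)*q(-1, 2 - 3*(-3)) = -30*(-2)*(-1) = 60*(-1) = -60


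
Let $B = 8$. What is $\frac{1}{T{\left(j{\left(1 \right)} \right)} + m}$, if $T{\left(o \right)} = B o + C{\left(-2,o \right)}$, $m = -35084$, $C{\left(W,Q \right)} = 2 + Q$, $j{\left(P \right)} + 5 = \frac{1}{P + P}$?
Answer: $- \frac{2}{70245} \approx -2.8472 \cdot 10^{-5}$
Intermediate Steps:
$j{\left(P \right)} = -5 + \frac{1}{2 P}$ ($j{\left(P \right)} = -5 + \frac{1}{P + P} = -5 + \frac{1}{2 P}$)
$T{\left(o \right)} = 2 + 9 o$ ($T{\left(o \right)} = 8 o + \left(2 + o\right) = 2 + 9 o$)
$\frac{1}{T{\left(j{\left(1 \right)} \right)} + m} = \frac{1}{\left(2 + 9 \left(-5 + \frac{1}{2 \cdot 1}\right)\right) - 35084} = \frac{1}{\left(2 + 9 \left(-5 + \frac{1}{2} \cdot 1\right)\right) - 35084} = \frac{1}{\left(2 + 9 \left(-5 + \frac{1}{2}\right)\right) - 35084} = \frac{1}{\left(2 + 9 \left(- \frac{9}{2}\right)\right) - 35084} = \frac{1}{\left(2 - \frac{81}{2}\right) - 35084} = \frac{1}{- \frac{77}{2} - 35084} = \frac{1}{- \frac{70245}{2}} = - \frac{2}{70245}$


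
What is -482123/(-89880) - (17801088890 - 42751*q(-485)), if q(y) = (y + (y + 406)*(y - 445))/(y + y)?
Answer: -155224345481688649/8718360 ≈ -1.7804e+10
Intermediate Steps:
q(y) = (y + (-445 + y)*(406 + y))/(2*y) (q(y) = (y + (406 + y)*(-445 + y))/((2*y)) = (y + (-445 + y)*(406 + y))*(1/(2*y)) = (y + (-445 + y)*(406 + y))/(2*y))
-482123/(-89880) - (17801088890 - 42751*q(-485)) = -482123/(-89880) - (17801088890 - 42751*(-19 + (1/2)*(-485) - 90335/(-485))) = -482123*(-1/89880) - (17801088890 - 42751*(-19 - 485/2 - 90335*(-1/485))) = 482123/89880 - (17801088890 - 42751*(-19 - 485/2 + 18067/97)) = 482123/89880 - (17801088890 + 624036347/194) = 482123/89880 - 42751/(1/((237039 + 14597/194) + 179351)) = 482123/89880 - 42751/(1/(46000163/194 + 179351)) = 482123/89880 - 42751/(1/(80794257/194)) = 482123/89880 - 42751/194/80794257 = 482123/89880 - 42751*80794257/194 = 482123/89880 - 3454035281007/194 = -155224345481688649/8718360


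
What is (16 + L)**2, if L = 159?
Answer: 30625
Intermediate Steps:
(16 + L)**2 = (16 + 159)**2 = 175**2 = 30625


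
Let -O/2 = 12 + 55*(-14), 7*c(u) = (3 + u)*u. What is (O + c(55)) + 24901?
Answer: 188109/7 ≈ 26873.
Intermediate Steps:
c(u) = u*(3 + u)/7 (c(u) = ((3 + u)*u)/7 = (u*(3 + u))/7 = u*(3 + u)/7)
O = 1516 (O = -2*(12 + 55*(-14)) = -2*(12 - 770) = -2*(-758) = 1516)
(O + c(55)) + 24901 = (1516 + (1/7)*55*(3 + 55)) + 24901 = (1516 + (1/7)*55*58) + 24901 = (1516 + 3190/7) + 24901 = 13802/7 + 24901 = 188109/7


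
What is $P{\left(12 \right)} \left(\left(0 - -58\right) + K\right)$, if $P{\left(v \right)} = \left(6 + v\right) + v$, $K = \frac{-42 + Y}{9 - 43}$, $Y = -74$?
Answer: $\frac{31320}{17} \approx 1842.4$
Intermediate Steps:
$K = \frac{58}{17}$ ($K = \frac{-42 - 74}{9 - 43} = - \frac{116}{-34} = \left(-116\right) \left(- \frac{1}{34}\right) = \frac{58}{17} \approx 3.4118$)
$P{\left(v \right)} = 6 + 2 v$
$P{\left(12 \right)} \left(\left(0 - -58\right) + K\right) = \left(6 + 2 \cdot 12\right) \left(\left(0 - -58\right) + \frac{58}{17}\right) = \left(6 + 24\right) \left(\left(0 + 58\right) + \frac{58}{17}\right) = 30 \left(58 + \frac{58}{17}\right) = 30 \cdot \frac{1044}{17} = \frac{31320}{17}$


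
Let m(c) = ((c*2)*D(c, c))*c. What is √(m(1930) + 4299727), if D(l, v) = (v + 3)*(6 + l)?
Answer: √27879301442127 ≈ 5.2801e+6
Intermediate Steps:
D(l, v) = (3 + v)*(6 + l)
m(c) = 2*c²*(18 + c² + 9*c) (m(c) = ((c*2)*(18 + 3*c + 6*c + c*c))*c = ((2*c)*(18 + 3*c + 6*c + c²))*c = ((2*c)*(18 + c² + 9*c))*c = (2*c*(18 + c² + 9*c))*c = 2*c²*(18 + c² + 9*c))
√(m(1930) + 4299727) = √(2*1930²*(18 + 1930² + 9*1930) + 4299727) = √(2*3724900*(18 + 3724900 + 17370) + 4299727) = √(2*3724900*3742288 + 4299727) = √(27879297142400 + 4299727) = √27879301442127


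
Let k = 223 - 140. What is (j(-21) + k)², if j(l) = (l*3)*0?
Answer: 6889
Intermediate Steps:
j(l) = 0 (j(l) = (3*l)*0 = 0)
k = 83
(j(-21) + k)² = (0 + 83)² = 83² = 6889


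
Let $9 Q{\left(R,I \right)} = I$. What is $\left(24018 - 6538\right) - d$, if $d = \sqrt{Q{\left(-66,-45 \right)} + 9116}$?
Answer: $17480 - \sqrt{9111} \approx 17385.0$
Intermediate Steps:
$Q{\left(R,I \right)} = \frac{I}{9}$
$d = \sqrt{9111}$ ($d = \sqrt{\frac{1}{9} \left(-45\right) + 9116} = \sqrt{-5 + 9116} = \sqrt{9111} \approx 95.452$)
$\left(24018 - 6538\right) - d = \left(24018 - 6538\right) - \sqrt{9111} = 17480 - \sqrt{9111}$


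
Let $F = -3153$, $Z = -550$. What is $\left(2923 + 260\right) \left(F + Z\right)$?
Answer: $-11786649$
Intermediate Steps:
$\left(2923 + 260\right) \left(F + Z\right) = \left(2923 + 260\right) \left(-3153 - 550\right) = 3183 \left(-3703\right) = -11786649$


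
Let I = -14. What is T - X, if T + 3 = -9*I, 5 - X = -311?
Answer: -193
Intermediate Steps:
X = 316 (X = 5 - 1*(-311) = 5 + 311 = 316)
T = 123 (T = -3 - 9*(-14) = -3 + 126 = 123)
T - X = 123 - 1*316 = 123 - 316 = -193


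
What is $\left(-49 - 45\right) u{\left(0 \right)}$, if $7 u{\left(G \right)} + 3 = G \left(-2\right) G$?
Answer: $\frac{282}{7} \approx 40.286$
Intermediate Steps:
$u{\left(G \right)} = - \frac{3}{7} - \frac{2 G^{2}}{7}$ ($u{\left(G \right)} = - \frac{3}{7} + \frac{G \left(-2\right) G}{7} = - \frac{3}{7} + \frac{- 2 G G}{7} = - \frac{3}{7} + \frac{\left(-2\right) G^{2}}{7} = - \frac{3}{7} - \frac{2 G^{2}}{7}$)
$\left(-49 - 45\right) u{\left(0 \right)} = \left(-49 - 45\right) \left(- \frac{3}{7} - \frac{2 \cdot 0^{2}}{7}\right) = - 94 \left(- \frac{3}{7} - 0\right) = - 94 \left(- \frac{3}{7} + 0\right) = \left(-94\right) \left(- \frac{3}{7}\right) = \frac{282}{7}$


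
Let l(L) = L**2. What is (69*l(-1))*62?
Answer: 4278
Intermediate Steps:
(69*l(-1))*62 = (69*(-1)**2)*62 = (69*1)*62 = 69*62 = 4278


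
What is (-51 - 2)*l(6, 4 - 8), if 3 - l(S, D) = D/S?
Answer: -583/3 ≈ -194.33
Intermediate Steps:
l(S, D) = 3 - D/S
(-51 - 2)*l(6, 4 - 8) = (-51 - 2)*(3 - 1*(4 - 8)/6) = -53*(3 - 1*(-4)*⅙) = -53*(3 + ⅔) = -53*11/3 = -583/3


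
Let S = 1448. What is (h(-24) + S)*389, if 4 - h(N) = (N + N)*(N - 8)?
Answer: -32676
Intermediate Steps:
h(N) = 4 - 2*N*(-8 + N) (h(N) = 4 - (N + N)*(N - 8) = 4 - 2*N*(-8 + N))
(h(-24) + S)*389 = ((4 - 2*(-24)² + 16*(-24)) + 1448)*389 = ((4 - 2*576 - 384) + 1448)*389 = ((4 - 1152 - 384) + 1448)*389 = (-1532 + 1448)*389 = -84*389 = -32676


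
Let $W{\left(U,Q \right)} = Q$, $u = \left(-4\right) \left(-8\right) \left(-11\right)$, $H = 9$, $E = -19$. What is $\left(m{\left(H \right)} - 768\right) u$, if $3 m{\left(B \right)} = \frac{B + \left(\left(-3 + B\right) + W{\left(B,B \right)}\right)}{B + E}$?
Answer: $\frac{1353088}{5} \approx 2.7062 \cdot 10^{5}$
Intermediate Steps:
$u = -352$ ($u = 32 \left(-11\right) = -352$)
$m{\left(B \right)} = \frac{-3 + 3 B}{3 \left(-19 + B\right)}$ ($m{\left(B \right)} = \frac{\left(B + \left(\left(-3 + B\right) + B\right)\right) \frac{1}{B - 19}}{3} = \frac{\left(B + \left(-3 + 2 B\right)\right) \frac{1}{-19 + B}}{3} = \frac{\left(-3 + 3 B\right) \frac{1}{-19 + B}}{3} = \frac{\frac{1}{-19 + B} \left(-3 + 3 B\right)}{3} = \frac{-3 + 3 B}{3 \left(-19 + B\right)}$)
$\left(m{\left(H \right)} - 768\right) u = \left(\frac{-1 + 9}{-19 + 9} - 768\right) \left(-352\right) = \left(\frac{1}{-10} \cdot 8 - 768\right) \left(-352\right) = \left(\left(- \frac{1}{10}\right) 8 - 768\right) \left(-352\right) = \left(- \frac{4}{5} - 768\right) \left(-352\right) = \left(- \frac{3844}{5}\right) \left(-352\right) = \frac{1353088}{5}$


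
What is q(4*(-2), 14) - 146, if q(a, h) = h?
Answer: -132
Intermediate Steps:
q(4*(-2), 14) - 146 = 14 - 146 = -132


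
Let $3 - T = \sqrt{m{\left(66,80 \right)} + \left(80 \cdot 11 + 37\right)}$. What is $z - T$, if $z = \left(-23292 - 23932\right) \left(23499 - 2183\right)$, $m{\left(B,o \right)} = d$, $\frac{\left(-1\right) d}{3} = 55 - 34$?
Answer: $-1006626787 + \sqrt{854} \approx -1.0066 \cdot 10^{9}$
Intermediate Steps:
$d = -63$ ($d = - 3 \left(55 - 34\right) = \left(-3\right) 21 = -63$)
$m{\left(B,o \right)} = -63$
$T = 3 - \sqrt{854}$ ($T = 3 - \sqrt{-63 + \left(80 \cdot 11 + 37\right)} = 3 - \sqrt{-63 + \left(880 + 37\right)} = 3 - \sqrt{-63 + 917} = 3 - \sqrt{854} \approx -26.223$)
$z = -1006626784$ ($z = \left(-47224\right) 21316 = -1006626784$)
$z - T = -1006626784 - \left(3 - \sqrt{854}\right) = -1006626787 + \sqrt{854}$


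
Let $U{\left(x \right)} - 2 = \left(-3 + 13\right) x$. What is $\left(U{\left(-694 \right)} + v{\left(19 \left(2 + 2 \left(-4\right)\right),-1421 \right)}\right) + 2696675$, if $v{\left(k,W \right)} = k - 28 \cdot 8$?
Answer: $2689399$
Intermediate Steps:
$v{\left(k,W \right)} = -224 + k$ ($v{\left(k,W \right)} = k - 224 = -224 + k$)
$U{\left(x \right)} = 2 + 10 x$ ($U{\left(x \right)} = 2 + \left(-3 + 13\right) x = 2 + 10 x$)
$\left(U{\left(-694 \right)} + v{\left(19 \left(2 + 2 \left(-4\right)\right),-1421 \right)}\right) + 2696675 = \left(\left(2 + 10 \left(-694\right)\right) - \left(224 - 19 \left(2 + 2 \left(-4\right)\right)\right)\right) + 2696675 = \left(\left(2 - 6940\right) - \left(224 - 19 \left(2 - 8\right)\right)\right) + 2696675 = \left(-6938 + \left(-224 + 19 \left(-6\right)\right)\right) + 2696675 = \left(-6938 - 338\right) + 2696675 = -7276 + 2696675 = 2689399$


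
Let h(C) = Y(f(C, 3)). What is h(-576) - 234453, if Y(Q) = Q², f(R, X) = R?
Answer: 97323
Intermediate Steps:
h(C) = C²
h(-576) - 234453 = (-576)² - 234453 = 331776 - 234453 = 97323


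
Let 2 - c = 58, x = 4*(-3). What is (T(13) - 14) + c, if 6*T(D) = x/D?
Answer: -912/13 ≈ -70.154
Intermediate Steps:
x = -12
c = -56 (c = 2 - 1*58 = 2 - 58 = -56)
T(D) = -2/D (T(D) = (-12/D)/6 = -2/D)
(T(13) - 14) + c = (-2/13 - 14) - 56 = -184/13 - 56 = -912/13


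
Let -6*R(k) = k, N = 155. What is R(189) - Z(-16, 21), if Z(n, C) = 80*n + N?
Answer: 2187/2 ≈ 1093.5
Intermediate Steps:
R(k) = -k/6
Z(n, C) = 155 + 80*n (Z(n, C) = 80*n + 155 = 155 + 80*n)
R(189) - Z(-16, 21) = -⅙*189 - (155 + 80*(-16)) = -63/2 - (155 - 1280) = -63/2 - 1*(-1125) = -63/2 + 1125 = 2187/2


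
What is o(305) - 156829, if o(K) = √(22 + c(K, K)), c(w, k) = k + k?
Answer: -156829 + 2*√158 ≈ -1.5680e+5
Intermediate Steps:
c(w, k) = 2*k
o(K) = √(22 + 2*K)
o(305) - 156829 = √(22 + 2*305) - 156829 = √(22 + 610) - 156829 = √632 - 156829 = 2*√158 - 156829 = -156829 + 2*√158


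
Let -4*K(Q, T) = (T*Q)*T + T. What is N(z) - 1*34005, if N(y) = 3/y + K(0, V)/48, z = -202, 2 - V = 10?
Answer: -82428055/2424 ≈ -34005.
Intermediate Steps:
V = -8 (V = 2 - 1*10 = 2 - 10 = -8)
K(Q, T) = -T/4 - Q*T²/4 (K(Q, T) = -((T*Q)*T + T)/4 = -((Q*T)*T + T)/4 = -(Q*T² + T)/4 = -(T + Q*T²)/4 = -T/4 - Q*T²/4)
N(y) = 1/24 + 3/y (N(y) = 3/y - ¼*(-8)*(1 + 0*(-8))/48 = 3/y - ¼*(-8)*(1 + 0)*(1/48) = 3/y - ¼*(-8)*1*(1/48) = 3/y + 2*(1/48) = 3/y + 1/24 = 1/24 + 3/y)
N(z) - 1*34005 = (1/24)*(72 - 202)/(-202) - 1*34005 = (1/24)*(-1/202)*(-130) - 34005 = 65/2424 - 34005 = -82428055/2424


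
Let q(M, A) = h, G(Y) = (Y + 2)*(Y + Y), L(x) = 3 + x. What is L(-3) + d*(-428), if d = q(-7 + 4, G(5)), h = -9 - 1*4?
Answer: 5564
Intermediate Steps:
G(Y) = 2*Y*(2 + Y) (G(Y) = (2 + Y)*(2*Y) = 2*Y*(2 + Y))
h = -13 (h = -9 - 4 = -13)
q(M, A) = -13
d = -13
L(-3) + d*(-428) = (3 - 3) - 13*(-428) = 0 + 5564 = 5564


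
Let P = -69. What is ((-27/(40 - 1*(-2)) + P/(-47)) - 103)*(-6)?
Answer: 201693/329 ≈ 613.05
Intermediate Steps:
((-27/(40 - 1*(-2)) + P/(-47)) - 103)*(-6) = ((-27/(40 - 1*(-2)) - 69/(-47)) - 103)*(-6) = ((-27/(40 + 2) - 69*(-1/47)) - 103)*(-6) = ((-27/42 + 69/47) - 103)*(-6) = ((-27*1/42 + 69/47) - 103)*(-6) = ((-9/14 + 69/47) - 103)*(-6) = (543/658 - 103)*(-6) = -67231/658*(-6) = 201693/329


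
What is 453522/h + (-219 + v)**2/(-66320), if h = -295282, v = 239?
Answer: -188723074/122394389 ≈ -1.5419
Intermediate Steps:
453522/h + (-219 + v)**2/(-66320) = 453522/(-295282) + (-219 + 239)**2/(-66320) = 453522*(-1/295282) + 20**2*(-1/66320) = -226761/147641 + 400*(-1/66320) = -226761/147641 - 5/829 = -188723074/122394389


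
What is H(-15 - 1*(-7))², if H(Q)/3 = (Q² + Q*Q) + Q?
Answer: 129600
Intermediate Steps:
H(Q) = 3*Q + 6*Q² (H(Q) = 3*((Q² + Q*Q) + Q) = 3*((Q² + Q²) + Q) = 3*(2*Q² + Q) = 3*(Q + 2*Q²) = 3*Q + 6*Q²)
H(-15 - 1*(-7))² = (3*(-15 - 1*(-7))*(1 + 2*(-15 - 1*(-7))))² = (3*(-15 + 7)*(1 + 2*(-15 + 7)))² = (3*(-8)*(1 + 2*(-8)))² = (3*(-8)*(1 - 16))² = (3*(-8)*(-15))² = 360² = 129600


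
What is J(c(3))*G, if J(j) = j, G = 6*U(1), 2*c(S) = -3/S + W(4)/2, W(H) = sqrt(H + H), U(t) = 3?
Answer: -9 + 9*sqrt(2) ≈ 3.7279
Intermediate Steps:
W(H) = sqrt(2)*sqrt(H) (W(H) = sqrt(2*H) = sqrt(2)*sqrt(H))
c(S) = sqrt(2)/2 - 3/(2*S) (c(S) = (-3/S + (sqrt(2)*sqrt(4))/2)/2 = (-3/S + (sqrt(2)*2)*(1/2))/2 = (-3/S + (2*sqrt(2))*(1/2))/2 = (-3/S + sqrt(2))/2 = (sqrt(2) - 3/S)/2 = sqrt(2)/2 - 3/(2*S))
G = 18 (G = 6*3 = 18)
J(c(3))*G = ((1/2)*(-3 + 3*sqrt(2))/3)*18 = ((1/2)*(1/3)*(-3 + 3*sqrt(2)))*18 = (-1/2 + sqrt(2)/2)*18 = -9 + 9*sqrt(2)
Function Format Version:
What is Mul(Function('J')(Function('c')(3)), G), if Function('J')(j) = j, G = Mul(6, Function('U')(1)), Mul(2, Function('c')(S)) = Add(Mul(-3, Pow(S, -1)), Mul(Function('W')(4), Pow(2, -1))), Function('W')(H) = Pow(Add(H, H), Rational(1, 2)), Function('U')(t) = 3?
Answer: Add(-9, Mul(9, Pow(2, Rational(1, 2)))) ≈ 3.7279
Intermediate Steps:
Function('W')(H) = Mul(Pow(2, Rational(1, 2)), Pow(H, Rational(1, 2))) (Function('W')(H) = Pow(Mul(2, H), Rational(1, 2)) = Mul(Pow(2, Rational(1, 2)), Pow(H, Rational(1, 2))))
Function('c')(S) = Add(Mul(Rational(1, 2), Pow(2, Rational(1, 2))), Mul(Rational(-3, 2), Pow(S, -1))) (Function('c')(S) = Mul(Rational(1, 2), Add(Mul(-3, Pow(S, -1)), Mul(Mul(Pow(2, Rational(1, 2)), Pow(4, Rational(1, 2))), Pow(2, -1)))) = Mul(Rational(1, 2), Add(Mul(-3, Pow(S, -1)), Mul(Mul(Pow(2, Rational(1, 2)), 2), Rational(1, 2)))) = Mul(Rational(1, 2), Add(Mul(-3, Pow(S, -1)), Mul(Mul(2, Pow(2, Rational(1, 2))), Rational(1, 2)))) = Mul(Rational(1, 2), Add(Mul(-3, Pow(S, -1)), Pow(2, Rational(1, 2)))) = Mul(Rational(1, 2), Add(Pow(2, Rational(1, 2)), Mul(-3, Pow(S, -1)))) = Add(Mul(Rational(1, 2), Pow(2, Rational(1, 2))), Mul(Rational(-3, 2), Pow(S, -1))))
G = 18 (G = Mul(6, 3) = 18)
Mul(Function('J')(Function('c')(3)), G) = Mul(Mul(Rational(1, 2), Pow(3, -1), Add(-3, Mul(3, Pow(2, Rational(1, 2))))), 18) = Mul(Mul(Rational(1, 2), Rational(1, 3), Add(-3, Mul(3, Pow(2, Rational(1, 2))))), 18) = Mul(Add(Rational(-1, 2), Mul(Rational(1, 2), Pow(2, Rational(1, 2)))), 18) = Add(-9, Mul(9, Pow(2, Rational(1, 2))))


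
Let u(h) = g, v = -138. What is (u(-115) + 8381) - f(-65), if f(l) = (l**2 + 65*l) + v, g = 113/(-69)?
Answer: 587698/69 ≈ 8517.4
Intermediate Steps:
g = -113/69 (g = 113*(-1/69) = -113/69 ≈ -1.6377)
u(h) = -113/69
f(l) = -138 + l**2 + 65*l (f(l) = (l**2 + 65*l) - 138 = -138 + l**2 + 65*l)
(u(-115) + 8381) - f(-65) = (-113/69 + 8381) - (-138 + (-65)**2 + 65*(-65)) = 578176/69 - (-138 + 4225 - 4225) = 578176/69 - 1*(-138) = 578176/69 + 138 = 587698/69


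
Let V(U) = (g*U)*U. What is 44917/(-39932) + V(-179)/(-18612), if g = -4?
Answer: 1070462411/185803596 ≈ 5.7613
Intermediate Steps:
V(U) = -4*U**2 (V(U) = (-4*U)*U = -4*U**2)
44917/(-39932) + V(-179)/(-18612) = 44917/(-39932) - 4*(-179)**2/(-18612) = 44917*(-1/39932) - 4*32041*(-1/18612) = -44917/39932 - 128164*(-1/18612) = -44917/39932 + 32041/4653 = 1070462411/185803596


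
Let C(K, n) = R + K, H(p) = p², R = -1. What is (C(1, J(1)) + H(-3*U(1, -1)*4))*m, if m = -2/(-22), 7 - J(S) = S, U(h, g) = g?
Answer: 144/11 ≈ 13.091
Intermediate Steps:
J(S) = 7 - S
C(K, n) = -1 + K
m = 1/11 (m = -2*(-1/22) = 1/11 ≈ 0.090909)
(C(1, J(1)) + H(-3*U(1, -1)*4))*m = ((-1 + 1) + (-3*(-1)*4)²)*(1/11) = (0 + (3*4)²)*(1/11) = (0 + 12²)*(1/11) = (0 + 144)*(1/11) = 144*(1/11) = 144/11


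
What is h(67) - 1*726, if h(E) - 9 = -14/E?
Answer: -48053/67 ≈ -717.21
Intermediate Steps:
h(E) = 9 - 14/E
h(67) - 1*726 = (9 - 14/67) - 1*726 = (9 - 14*1/67) - 726 = (9 - 14/67) - 726 = 589/67 - 726 = -48053/67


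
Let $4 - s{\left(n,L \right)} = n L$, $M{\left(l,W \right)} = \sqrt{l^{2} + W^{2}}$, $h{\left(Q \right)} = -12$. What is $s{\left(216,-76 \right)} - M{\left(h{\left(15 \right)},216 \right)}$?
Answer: $16420 - 60 \sqrt{13} \approx 16204.0$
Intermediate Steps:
$M{\left(l,W \right)} = \sqrt{W^{2} + l^{2}}$
$s{\left(n,L \right)} = 4 - L n$ ($s{\left(n,L \right)} = 4 - n L = 4 - L n$)
$s{\left(216,-76 \right)} - M{\left(h{\left(15 \right)},216 \right)} = \left(4 - \left(-76\right) 216\right) - \sqrt{216^{2} + \left(-12\right)^{2}} = \left(4 + 16416\right) - \sqrt{46656 + 144} = 16420 - \sqrt{46800} = 16420 - 60 \sqrt{13}$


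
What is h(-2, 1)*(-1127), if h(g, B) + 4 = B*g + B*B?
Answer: 5635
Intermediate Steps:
h(g, B) = -4 + B² + B*g (h(g, B) = -4 + (B*g + B*B) = -4 + (B*g + B²) = -4 + (B² + B*g) = -4 + B² + B*g)
h(-2, 1)*(-1127) = (-4 + 1² + 1*(-2))*(-1127) = (-4 + 1 - 2)*(-1127) = -5*(-1127) = 5635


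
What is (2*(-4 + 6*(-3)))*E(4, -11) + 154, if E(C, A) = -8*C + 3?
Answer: 1430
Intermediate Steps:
E(C, A) = 3 - 8*C
(2*(-4 + 6*(-3)))*E(4, -11) + 154 = (2*(-4 + 6*(-3)))*(3 - 8*4) + 154 = (2*(-4 - 18))*(3 - 32) + 154 = (2*(-22))*(-29) + 154 = -44*(-29) + 154 = 1276 + 154 = 1430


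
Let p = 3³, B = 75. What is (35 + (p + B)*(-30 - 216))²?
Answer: 627853249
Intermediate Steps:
p = 27
(35 + (p + B)*(-30 - 216))² = (35 + (27 + 75)*(-30 - 216))² = (35 + 102*(-246))² = (35 - 25092)² = (-25057)² = 627853249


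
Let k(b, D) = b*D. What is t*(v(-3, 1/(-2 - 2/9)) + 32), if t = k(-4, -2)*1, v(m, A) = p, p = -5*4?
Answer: 96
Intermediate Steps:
p = -20
k(b, D) = D*b
v(m, A) = -20
t = 8 (t = -2*(-4)*1 = 8*1 = 8)
t*(v(-3, 1/(-2 - 2/9)) + 32) = 8*(-20 + 32) = 8*12 = 96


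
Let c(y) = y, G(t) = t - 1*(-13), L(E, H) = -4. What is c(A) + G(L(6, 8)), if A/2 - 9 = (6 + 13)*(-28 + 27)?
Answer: -11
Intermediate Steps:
G(t) = 13 + t (G(t) = t + 13 = 13 + t)
A = -20 (A = 18 + 2*((6 + 13)*(-28 + 27)) = 18 + 2*(19*(-1)) = 18 + 2*(-19) = 18 - 38 = -20)
c(A) + G(L(6, 8)) = -20 + (13 - 4) = -20 + 9 = -11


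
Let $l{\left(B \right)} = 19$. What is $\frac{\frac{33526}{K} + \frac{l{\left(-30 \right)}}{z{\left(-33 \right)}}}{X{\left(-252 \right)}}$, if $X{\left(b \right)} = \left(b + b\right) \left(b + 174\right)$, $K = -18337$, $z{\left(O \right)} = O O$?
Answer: $- \frac{252877}{5489657712} \approx -4.6064 \cdot 10^{-5}$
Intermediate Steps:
$z{\left(O \right)} = O^{2}$
$X{\left(b \right)} = 2 b \left(174 + b\right)$
$\frac{\frac{33526}{K} + \frac{l{\left(-30 \right)}}{z{\left(-33 \right)}}}{X{\left(-252 \right)}} = \frac{\frac{33526}{-18337} + \frac{19}{\left(-33\right)^{2}}}{2 \left(-252\right) \left(174 - 252\right)} = \frac{33526 \left(- \frac{1}{18337}\right) + \frac{19}{1089}}{2 \left(-252\right) \left(-78\right)} = \frac{- \frac{33526}{18337} + 19 \cdot \frac{1}{1089}}{39312} = \left(- \frac{33526}{18337} + \frac{19}{1089}\right) \frac{1}{39312} = \left(- \frac{3287401}{1815363}\right) \frac{1}{39312} = - \frac{252877}{5489657712}$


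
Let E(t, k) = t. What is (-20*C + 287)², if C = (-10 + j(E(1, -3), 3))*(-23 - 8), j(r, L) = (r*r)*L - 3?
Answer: 34963569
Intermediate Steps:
j(r, L) = -3 + L*r² (j(r, L) = r²*L - 3 = L*r² - 3 = -3 + L*r²)
C = 310 (C = (-10 + (-3 + 3*1²))*(-23 - 8) = (-10 + (-3 + 3*1))*(-31) = (-10 + (-3 + 3))*(-31) = (-10 + 0)*(-31) = -10*(-31) = 310)
(-20*C + 287)² = (-20*310 + 287)² = (-6200 + 287)² = (-5913)² = 34963569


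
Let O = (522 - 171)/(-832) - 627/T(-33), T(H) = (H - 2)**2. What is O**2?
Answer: 5358679209/6146560000 ≈ 0.87182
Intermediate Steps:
T(H) = (-2 + H)**2
O = -73203/78400 (O = (522 - 171)/(-832) - 627/(-2 - 33)**2 = 351*(-1/832) - 627/((-35)**2) = -27/64 - 627/1225 = -73203/78400 ≈ -0.93371)
O**2 = (-73203/78400)**2 = 5358679209/6146560000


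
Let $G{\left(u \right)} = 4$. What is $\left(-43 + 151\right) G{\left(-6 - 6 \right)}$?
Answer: $432$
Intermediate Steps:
$\left(-43 + 151\right) G{\left(-6 - 6 \right)} = \left(-43 + 151\right) 4 = 108 \cdot 4 = 432$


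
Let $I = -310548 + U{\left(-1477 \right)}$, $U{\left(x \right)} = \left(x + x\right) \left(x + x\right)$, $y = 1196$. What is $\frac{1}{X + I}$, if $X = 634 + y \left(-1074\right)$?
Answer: $\frac{1}{7131698} \approx 1.4022 \cdot 10^{-7}$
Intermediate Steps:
$U{\left(x \right)} = 4 x^{2}$ ($U{\left(x \right)} = 2 x 2 x = 4 x^{2}$)
$I = 8415568$ ($I = -310548 + 4 \left(-1477\right)^{2} = -310548 + 4 \cdot 2181529 = -310548 + 8726116 = 8415568$)
$X = -1283870$ ($X = 634 + 1196 \left(-1074\right) = 634 - 1284504 = -1283870$)
$\frac{1}{X + I} = \frac{1}{-1283870 + 8415568} = \frac{1}{7131698}$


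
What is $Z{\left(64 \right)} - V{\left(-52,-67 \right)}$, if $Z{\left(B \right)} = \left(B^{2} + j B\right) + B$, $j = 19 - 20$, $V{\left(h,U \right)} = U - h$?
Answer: $4111$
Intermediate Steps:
$j = -1$ ($j = 19 - 20 = -1$)
$Z{\left(B \right)} = B^{2}$ ($Z{\left(B \right)} = \left(B^{2} - B\right) + B = B^{2}$)
$Z{\left(64 \right)} - V{\left(-52,-67 \right)} = 64^{2} - \left(-67 - -52\right) = 4096 - \left(-67 + 52\right) = 4096 - -15 = 4096 + 15 = 4111$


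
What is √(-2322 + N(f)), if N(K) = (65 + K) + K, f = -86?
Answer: I*√2429 ≈ 49.285*I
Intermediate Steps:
N(K) = 65 + 2*K
√(-2322 + N(f)) = √(-2322 + (65 + 2*(-86))) = √(-2322 + (65 - 172)) = √(-2322 - 107) = √(-2429) = I*√2429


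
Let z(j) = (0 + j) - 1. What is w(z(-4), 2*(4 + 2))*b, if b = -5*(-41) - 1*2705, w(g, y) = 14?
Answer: -35000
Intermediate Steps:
z(j) = -1 + j (z(j) = j - 1 = -1 + j)
b = -2500 (b = 205 - 2705 = -2500)
w(z(-4), 2*(4 + 2))*b = 14*(-2500) = -35000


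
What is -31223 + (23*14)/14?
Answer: -31200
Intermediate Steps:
-31223 + (23*14)/14 = -31223 + 322*(1/14) = -31223 + 23 = -31200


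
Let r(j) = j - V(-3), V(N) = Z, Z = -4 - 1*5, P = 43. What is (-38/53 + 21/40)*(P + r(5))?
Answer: -23199/2120 ≈ -10.943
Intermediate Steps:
Z = -9 (Z = -4 - 5 = -9)
V(N) = -9
r(j) = 9 + j (r(j) = j - 1*(-9) = j + 9 = 9 + j)
(-38/53 + 21/40)*(P + r(5)) = (-38/53 + 21/40)*(43 + (9 + 5)) = (-38*1/53 + 21*(1/40))*(43 + 14) = (-38/53 + 21/40)*57 = -407/2120*57 = -23199/2120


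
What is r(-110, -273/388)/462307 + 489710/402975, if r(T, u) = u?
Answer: 17568335608837/14456737474020 ≈ 1.2152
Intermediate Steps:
r(-110, -273/388)/462307 + 489710/402975 = -273/388/462307 + 489710/402975 = -273*1/388*(1/462307) + 489710*(1/402975) = -273/388*1/462307 + 97942/80595 = -273/179375116 + 97942/80595 = 17568335608837/14456737474020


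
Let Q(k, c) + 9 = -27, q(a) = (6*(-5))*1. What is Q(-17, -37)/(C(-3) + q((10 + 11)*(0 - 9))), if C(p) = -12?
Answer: 6/7 ≈ 0.85714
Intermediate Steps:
q(a) = -30 (q(a) = -30*1 = -30)
Q(k, c) = -36 (Q(k, c) = -9 - 27 = -36)
Q(-17, -37)/(C(-3) + q((10 + 11)*(0 - 9))) = -36/(-12 - 30) = -36/(-42) = -1/42*(-36) = 6/7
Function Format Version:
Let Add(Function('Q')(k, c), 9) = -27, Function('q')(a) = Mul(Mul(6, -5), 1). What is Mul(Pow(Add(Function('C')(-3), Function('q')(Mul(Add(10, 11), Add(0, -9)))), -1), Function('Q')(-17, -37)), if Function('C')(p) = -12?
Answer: Rational(6, 7) ≈ 0.85714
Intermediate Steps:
Function('q')(a) = -30 (Function('q')(a) = Mul(-30, 1) = -30)
Function('Q')(k, c) = -36 (Function('Q')(k, c) = Add(-9, -27) = -36)
Mul(Pow(Add(Function('C')(-3), Function('q')(Mul(Add(10, 11), Add(0, -9)))), -1), Function('Q')(-17, -37)) = Mul(Pow(Add(-12, -30), -1), -36) = Mul(Pow(-42, -1), -36) = Mul(Rational(-1, 42), -36) = Rational(6, 7)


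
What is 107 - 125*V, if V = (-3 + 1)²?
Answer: -393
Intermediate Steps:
V = 4 (V = (-2)² = 4)
107 - 125*V = 107 - 125*4 = 107 - 500 = -393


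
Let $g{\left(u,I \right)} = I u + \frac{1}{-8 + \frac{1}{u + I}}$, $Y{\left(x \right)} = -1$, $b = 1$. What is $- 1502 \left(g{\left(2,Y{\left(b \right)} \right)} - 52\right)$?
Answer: $\frac{569258}{7} \approx 81323.0$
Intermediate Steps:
$g{\left(u,I \right)} = \frac{1}{-8 + \frac{1}{I + u}} + I u$ ($g{\left(u,I \right)} = I u + \frac{1}{-8 + \frac{1}{I + u}} = \frac{1}{-8 + \frac{1}{I + u}} + I u$)
$- 1502 \left(g{\left(2,Y{\left(b \right)} \right)} - 52\right) = - 1502 \left(\frac{\left(-1\right) \left(-1\right) - 2 - \left(-1\right) 2 + 8 \left(-1\right) 2^{2} + 8 \cdot 2 \left(-1\right)^{2}}{-1 + 8 \left(-1\right) + 8 \cdot 2} - 52\right) = - 1502 \left(\frac{1 - 2 + 2 + 8 \left(-1\right) 4 + 8 \cdot 2 \cdot 1}{-1 - 8 + 16} - 52\right) = - 1502 \left(\frac{1 - 2 + 2 - 32 + 16}{7} - 52\right) = - 1502 \left(\frac{1}{7} \left(-15\right) - 52\right) = - 1502 \left(- \frac{15}{7} - 52\right) = \left(-1502\right) \left(- \frac{379}{7}\right) = \frac{569258}{7}$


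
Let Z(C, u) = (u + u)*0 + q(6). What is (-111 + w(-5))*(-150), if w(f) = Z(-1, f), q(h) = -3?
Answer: 17100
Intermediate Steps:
Z(C, u) = -3 (Z(C, u) = (u + u)*0 - 3 = (2*u)*0 - 3 = 0 - 3 = -3)
w(f) = -3
(-111 + w(-5))*(-150) = (-111 - 3)*(-150) = -114*(-150) = 17100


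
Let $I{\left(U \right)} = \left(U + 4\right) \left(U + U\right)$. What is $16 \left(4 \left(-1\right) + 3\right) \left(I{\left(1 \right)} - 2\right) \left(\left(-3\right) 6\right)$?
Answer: $2304$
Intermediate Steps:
$I{\left(U \right)} = 2 U \left(4 + U\right)$ ($I{\left(U \right)} = \left(4 + U\right) 2 U = 2 U \left(4 + U\right)$)
$16 \left(4 \left(-1\right) + 3\right) \left(I{\left(1 \right)} - 2\right) \left(\left(-3\right) 6\right) = 16 \left(4 \left(-1\right) + 3\right) \left(2 \cdot 1 \left(4 + 1\right) - 2\right) \left(\left(-3\right) 6\right) = 16 \left(-4 + 3\right) \left(2 \cdot 1 \cdot 5 - 2\right) \left(-18\right) = 16 \left(- (10 - 2)\right) \left(-18\right) = 16 \left(\left(-1\right) 8\right) \left(-18\right) = 16 \left(-8\right) \left(-18\right) = \left(-128\right) \left(-18\right) = 2304$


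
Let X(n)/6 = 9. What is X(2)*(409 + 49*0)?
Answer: 22086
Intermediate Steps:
X(n) = 54 (X(n) = 6*9 = 54)
X(2)*(409 + 49*0) = 54*(409 + 49*0) = 54*(409 + 0) = 54*409 = 22086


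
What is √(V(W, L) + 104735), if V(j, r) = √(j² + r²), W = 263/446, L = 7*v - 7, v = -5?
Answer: √(20833467260 + 446*√350956993)/446 ≈ 323.69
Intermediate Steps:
L = -42 (L = 7*(-5) - 7 = -35 - 7 = -42)
W = 263/446 (W = 263*(1/446) = 263/446 ≈ 0.58969)
√(V(W, L) + 104735) = √(√((263/446)² + (-42)²) + 104735) = √(√(69169/198916 + 1764) + 104735) = √(√(350956993/198916) + 104735) = √(√350956993/446 + 104735) = √(104735 + √350956993/446)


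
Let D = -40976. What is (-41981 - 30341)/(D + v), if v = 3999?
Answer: 72322/36977 ≈ 1.9559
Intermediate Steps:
(-41981 - 30341)/(D + v) = (-41981 - 30341)/(-40976 + 3999) = -72322/(-36977) = -72322*(-1/36977) = 72322/36977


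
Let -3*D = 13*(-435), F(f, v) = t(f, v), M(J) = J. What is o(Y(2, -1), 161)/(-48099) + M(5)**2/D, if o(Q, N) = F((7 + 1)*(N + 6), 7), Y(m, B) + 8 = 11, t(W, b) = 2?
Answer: 239741/18133323 ≈ 0.013221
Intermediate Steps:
Y(m, B) = 3 (Y(m, B) = -8 + 11 = 3)
F(f, v) = 2
o(Q, N) = 2
D = 1885 (D = -13*(-435)/3 = -1/3*(-5655) = 1885)
o(Y(2, -1), 161)/(-48099) + M(5)**2/D = 2/(-48099) + 5**2/1885 = 2*(-1/48099) + 25*(1/1885) = -2/48099 + 5/377 = 239741/18133323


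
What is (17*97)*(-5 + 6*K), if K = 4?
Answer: 31331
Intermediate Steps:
(17*97)*(-5 + 6*K) = (17*97)*(-5 + 6*4) = 1649*(-5 + 24) = 1649*19 = 31331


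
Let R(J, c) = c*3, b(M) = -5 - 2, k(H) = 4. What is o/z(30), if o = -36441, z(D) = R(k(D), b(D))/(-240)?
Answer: -2915280/7 ≈ -4.1647e+5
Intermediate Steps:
b(M) = -7
R(J, c) = 3*c
z(D) = 7/80 (z(D) = (3*(-7))/(-240) = -21*(-1/240) = 7/80)
o/z(30) = -36441/7/80 = -36441*80/7 = -2915280/7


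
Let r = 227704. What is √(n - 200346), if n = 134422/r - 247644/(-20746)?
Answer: I*√69852766699475982262931/590493398 ≈ 447.59*I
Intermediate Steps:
n = 14794562047/1180986796 (n = 134422/227704 - 247644/(-20746) = 134422*(1/227704) - 247644*(-1/20746) = 67211/113852 + 123822/10373 = 14794562047/1180986796 ≈ 12.527)
√(n - 200346) = √(14794562047/1180986796 - 200346) = √(-236591186069369/1180986796) = I*√69852766699475982262931/590493398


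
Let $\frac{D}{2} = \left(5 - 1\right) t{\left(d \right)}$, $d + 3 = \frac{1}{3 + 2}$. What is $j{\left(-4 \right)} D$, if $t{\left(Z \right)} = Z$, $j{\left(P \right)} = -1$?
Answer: $\frac{112}{5} \approx 22.4$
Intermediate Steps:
$d = - \frac{14}{5}$ ($d = -3 + \frac{1}{3 + 2} = -3 + \frac{1}{5} = - \frac{14}{5} \approx -2.8$)
$D = - \frac{112}{5}$ ($D = 2 \left(5 - 1\right) \left(- \frac{14}{5}\right) = 2 \cdot 4 \left(- \frac{14}{5}\right) = 2 \left(- \frac{56}{5}\right) = - \frac{112}{5} \approx -22.4$)
$j{\left(-4 \right)} D = \left(-1\right) \left(- \frac{112}{5}\right) = \frac{112}{5}$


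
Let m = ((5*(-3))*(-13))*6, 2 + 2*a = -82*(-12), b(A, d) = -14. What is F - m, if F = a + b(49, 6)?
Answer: -693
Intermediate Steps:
a = 491 (a = -1 + (-82*(-12))/2 = -1 + (½)*984 = -1 + 492 = 491)
F = 477 (F = 491 - 14 = 477)
m = 1170 (m = -15*(-13)*6 = 195*6 = 1170)
F - m = 477 - 1*1170 = 477 - 1170 = -693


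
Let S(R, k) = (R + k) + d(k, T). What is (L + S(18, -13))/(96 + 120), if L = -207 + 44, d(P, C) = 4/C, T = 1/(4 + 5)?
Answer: -61/108 ≈ -0.56481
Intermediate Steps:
T = ⅑ (T = 1/9 = ⅑ ≈ 0.11111)
S(R, k) = 36 + R + k (S(R, k) = (R + k) + 4/(⅑) = (R + k) + 4*9 = (R + k) + 36 = 36 + R + k)
L = -163
(L + S(18, -13))/(96 + 120) = (-163 + (36 + 18 - 13))/(96 + 120) = (-163 + 41)/216 = (1/216)*(-122) = -61/108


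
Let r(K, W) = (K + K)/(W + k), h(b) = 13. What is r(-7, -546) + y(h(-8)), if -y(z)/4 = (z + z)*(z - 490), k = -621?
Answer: 57892550/1167 ≈ 49608.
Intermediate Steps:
y(z) = -8*z*(-490 + z) (y(z) = -4*(z + z)*(z - 490) = -4*2*z*(-490 + z) = -8*z*(-490 + z))
r(K, W) = 2*K/(-621 + W) (r(K, W) = (K + K)/(W - 621) = (2*K)/(-621 + W) = 2*K/(-621 + W))
r(-7, -546) + y(h(-8)) = 2*(-7)/(-621 - 546) + 8*13*(490 - 1*13) = 2*(-7)/(-1167) + 8*13*(490 - 13) = 2*(-7)*(-1/1167) + 8*13*477 = 14/1167 + 49608 = 57892550/1167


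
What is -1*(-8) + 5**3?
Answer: 133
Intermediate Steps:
-1*(-8) + 5**3 = 8 + 125 = 133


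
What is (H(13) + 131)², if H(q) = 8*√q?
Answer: 17993 + 2096*√13 ≈ 25550.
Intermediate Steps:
(H(13) + 131)² = (8*√13 + 131)² = (131 + 8*√13)²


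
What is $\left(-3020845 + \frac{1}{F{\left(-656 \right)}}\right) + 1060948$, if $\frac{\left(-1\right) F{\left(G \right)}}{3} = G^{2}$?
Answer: $- \frac{2530242706177}{1291008} \approx -1.9599 \cdot 10^{6}$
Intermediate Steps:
$F{\left(G \right)} = - 3 G^{2}$
$\left(-3020845 + \frac{1}{F{\left(-656 \right)}}\right) + 1060948 = \left(-3020845 + \frac{1}{\left(-3\right) \left(-656\right)^{2}}\right) + 1060948 = \left(-3020845 + \frac{1}{\left(-3\right) 430336}\right) + 1060948 = \left(-3020845 + \frac{1}{-1291008}\right) + 1060948 = \left(-3020845 - \frac{1}{1291008}\right) + 1060948 = - \frac{3899935061761}{1291008} + 1060948 = - \frac{2530242706177}{1291008}$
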